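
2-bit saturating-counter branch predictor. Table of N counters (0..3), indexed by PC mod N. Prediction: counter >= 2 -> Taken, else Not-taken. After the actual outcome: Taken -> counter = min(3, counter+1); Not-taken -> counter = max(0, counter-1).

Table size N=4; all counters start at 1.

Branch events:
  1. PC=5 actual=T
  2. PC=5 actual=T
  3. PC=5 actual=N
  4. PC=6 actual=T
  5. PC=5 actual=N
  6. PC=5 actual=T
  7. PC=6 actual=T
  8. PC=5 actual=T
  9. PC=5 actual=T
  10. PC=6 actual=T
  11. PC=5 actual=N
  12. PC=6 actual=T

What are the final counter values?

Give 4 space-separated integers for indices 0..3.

Ev 1: PC=5 idx=1 pred=N actual=T -> ctr[1]=2
Ev 2: PC=5 idx=1 pred=T actual=T -> ctr[1]=3
Ev 3: PC=5 idx=1 pred=T actual=N -> ctr[1]=2
Ev 4: PC=6 idx=2 pred=N actual=T -> ctr[2]=2
Ev 5: PC=5 idx=1 pred=T actual=N -> ctr[1]=1
Ev 6: PC=5 idx=1 pred=N actual=T -> ctr[1]=2
Ev 7: PC=6 idx=2 pred=T actual=T -> ctr[2]=3
Ev 8: PC=5 idx=1 pred=T actual=T -> ctr[1]=3
Ev 9: PC=5 idx=1 pred=T actual=T -> ctr[1]=3
Ev 10: PC=6 idx=2 pred=T actual=T -> ctr[2]=3
Ev 11: PC=5 idx=1 pred=T actual=N -> ctr[1]=2
Ev 12: PC=6 idx=2 pred=T actual=T -> ctr[2]=3

Answer: 1 2 3 1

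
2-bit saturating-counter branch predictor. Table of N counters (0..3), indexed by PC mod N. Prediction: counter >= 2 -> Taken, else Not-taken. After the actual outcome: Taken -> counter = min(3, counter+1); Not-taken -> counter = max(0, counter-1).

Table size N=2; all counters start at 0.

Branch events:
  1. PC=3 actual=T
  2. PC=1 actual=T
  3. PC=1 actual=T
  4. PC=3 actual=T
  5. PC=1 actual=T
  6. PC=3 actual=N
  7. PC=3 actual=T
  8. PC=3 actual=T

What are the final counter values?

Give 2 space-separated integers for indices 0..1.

Ev 1: PC=3 idx=1 pred=N actual=T -> ctr[1]=1
Ev 2: PC=1 idx=1 pred=N actual=T -> ctr[1]=2
Ev 3: PC=1 idx=1 pred=T actual=T -> ctr[1]=3
Ev 4: PC=3 idx=1 pred=T actual=T -> ctr[1]=3
Ev 5: PC=1 idx=1 pred=T actual=T -> ctr[1]=3
Ev 6: PC=3 idx=1 pred=T actual=N -> ctr[1]=2
Ev 7: PC=3 idx=1 pred=T actual=T -> ctr[1]=3
Ev 8: PC=3 idx=1 pred=T actual=T -> ctr[1]=3

Answer: 0 3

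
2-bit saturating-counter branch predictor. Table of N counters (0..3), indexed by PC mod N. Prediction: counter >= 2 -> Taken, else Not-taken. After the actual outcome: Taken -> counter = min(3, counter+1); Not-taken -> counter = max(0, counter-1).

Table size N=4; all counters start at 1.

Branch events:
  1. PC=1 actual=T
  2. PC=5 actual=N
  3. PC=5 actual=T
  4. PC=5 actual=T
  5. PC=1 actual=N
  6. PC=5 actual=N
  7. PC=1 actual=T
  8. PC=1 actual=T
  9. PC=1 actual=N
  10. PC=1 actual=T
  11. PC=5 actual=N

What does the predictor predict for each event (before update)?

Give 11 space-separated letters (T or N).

Ev 1: PC=1 idx=1 pred=N actual=T -> ctr[1]=2
Ev 2: PC=5 idx=1 pred=T actual=N -> ctr[1]=1
Ev 3: PC=5 idx=1 pred=N actual=T -> ctr[1]=2
Ev 4: PC=5 idx=1 pred=T actual=T -> ctr[1]=3
Ev 5: PC=1 idx=1 pred=T actual=N -> ctr[1]=2
Ev 6: PC=5 idx=1 pred=T actual=N -> ctr[1]=1
Ev 7: PC=1 idx=1 pred=N actual=T -> ctr[1]=2
Ev 8: PC=1 idx=1 pred=T actual=T -> ctr[1]=3
Ev 9: PC=1 idx=1 pred=T actual=N -> ctr[1]=2
Ev 10: PC=1 idx=1 pred=T actual=T -> ctr[1]=3
Ev 11: PC=5 idx=1 pred=T actual=N -> ctr[1]=2

Answer: N T N T T T N T T T T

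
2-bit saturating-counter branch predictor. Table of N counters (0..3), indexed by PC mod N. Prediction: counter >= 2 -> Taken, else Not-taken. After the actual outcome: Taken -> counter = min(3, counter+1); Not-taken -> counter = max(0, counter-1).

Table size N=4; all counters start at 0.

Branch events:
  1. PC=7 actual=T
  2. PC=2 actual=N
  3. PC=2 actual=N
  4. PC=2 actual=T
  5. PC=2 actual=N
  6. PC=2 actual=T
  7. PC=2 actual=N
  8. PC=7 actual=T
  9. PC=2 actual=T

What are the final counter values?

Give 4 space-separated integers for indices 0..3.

Ev 1: PC=7 idx=3 pred=N actual=T -> ctr[3]=1
Ev 2: PC=2 idx=2 pred=N actual=N -> ctr[2]=0
Ev 3: PC=2 idx=2 pred=N actual=N -> ctr[2]=0
Ev 4: PC=2 idx=2 pred=N actual=T -> ctr[2]=1
Ev 5: PC=2 idx=2 pred=N actual=N -> ctr[2]=0
Ev 6: PC=2 idx=2 pred=N actual=T -> ctr[2]=1
Ev 7: PC=2 idx=2 pred=N actual=N -> ctr[2]=0
Ev 8: PC=7 idx=3 pred=N actual=T -> ctr[3]=2
Ev 9: PC=2 idx=2 pred=N actual=T -> ctr[2]=1

Answer: 0 0 1 2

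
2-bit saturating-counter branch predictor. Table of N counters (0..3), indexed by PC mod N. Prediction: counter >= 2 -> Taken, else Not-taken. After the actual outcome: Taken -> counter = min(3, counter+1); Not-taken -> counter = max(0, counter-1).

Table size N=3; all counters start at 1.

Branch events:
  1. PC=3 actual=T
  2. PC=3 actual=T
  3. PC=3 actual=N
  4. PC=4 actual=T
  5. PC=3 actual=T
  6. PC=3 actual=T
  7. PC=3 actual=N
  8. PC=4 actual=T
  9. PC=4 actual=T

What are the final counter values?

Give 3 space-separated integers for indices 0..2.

Answer: 2 3 1

Derivation:
Ev 1: PC=3 idx=0 pred=N actual=T -> ctr[0]=2
Ev 2: PC=3 idx=0 pred=T actual=T -> ctr[0]=3
Ev 3: PC=3 idx=0 pred=T actual=N -> ctr[0]=2
Ev 4: PC=4 idx=1 pred=N actual=T -> ctr[1]=2
Ev 5: PC=3 idx=0 pred=T actual=T -> ctr[0]=3
Ev 6: PC=3 idx=0 pred=T actual=T -> ctr[0]=3
Ev 7: PC=3 idx=0 pred=T actual=N -> ctr[0]=2
Ev 8: PC=4 idx=1 pred=T actual=T -> ctr[1]=3
Ev 9: PC=4 idx=1 pred=T actual=T -> ctr[1]=3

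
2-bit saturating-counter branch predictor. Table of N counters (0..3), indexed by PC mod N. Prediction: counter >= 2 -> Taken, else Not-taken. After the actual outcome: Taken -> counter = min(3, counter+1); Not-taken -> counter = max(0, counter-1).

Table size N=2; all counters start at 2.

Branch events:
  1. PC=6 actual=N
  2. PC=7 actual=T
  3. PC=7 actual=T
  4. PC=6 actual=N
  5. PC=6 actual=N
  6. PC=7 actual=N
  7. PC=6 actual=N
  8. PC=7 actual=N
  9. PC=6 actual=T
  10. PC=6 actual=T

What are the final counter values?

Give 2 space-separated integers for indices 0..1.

Ev 1: PC=6 idx=0 pred=T actual=N -> ctr[0]=1
Ev 2: PC=7 idx=1 pred=T actual=T -> ctr[1]=3
Ev 3: PC=7 idx=1 pred=T actual=T -> ctr[1]=3
Ev 4: PC=6 idx=0 pred=N actual=N -> ctr[0]=0
Ev 5: PC=6 idx=0 pred=N actual=N -> ctr[0]=0
Ev 6: PC=7 idx=1 pred=T actual=N -> ctr[1]=2
Ev 7: PC=6 idx=0 pred=N actual=N -> ctr[0]=0
Ev 8: PC=7 idx=1 pred=T actual=N -> ctr[1]=1
Ev 9: PC=6 idx=0 pred=N actual=T -> ctr[0]=1
Ev 10: PC=6 idx=0 pred=N actual=T -> ctr[0]=2

Answer: 2 1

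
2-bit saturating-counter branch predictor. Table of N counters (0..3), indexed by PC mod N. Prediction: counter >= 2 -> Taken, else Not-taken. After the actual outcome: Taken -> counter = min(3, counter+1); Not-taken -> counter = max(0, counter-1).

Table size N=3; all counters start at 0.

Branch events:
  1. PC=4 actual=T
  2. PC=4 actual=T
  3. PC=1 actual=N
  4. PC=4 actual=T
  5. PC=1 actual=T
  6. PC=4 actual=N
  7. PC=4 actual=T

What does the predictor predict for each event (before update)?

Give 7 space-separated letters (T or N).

Ev 1: PC=4 idx=1 pred=N actual=T -> ctr[1]=1
Ev 2: PC=4 idx=1 pred=N actual=T -> ctr[1]=2
Ev 3: PC=1 idx=1 pred=T actual=N -> ctr[1]=1
Ev 4: PC=4 idx=1 pred=N actual=T -> ctr[1]=2
Ev 5: PC=1 idx=1 pred=T actual=T -> ctr[1]=3
Ev 6: PC=4 idx=1 pred=T actual=N -> ctr[1]=2
Ev 7: PC=4 idx=1 pred=T actual=T -> ctr[1]=3

Answer: N N T N T T T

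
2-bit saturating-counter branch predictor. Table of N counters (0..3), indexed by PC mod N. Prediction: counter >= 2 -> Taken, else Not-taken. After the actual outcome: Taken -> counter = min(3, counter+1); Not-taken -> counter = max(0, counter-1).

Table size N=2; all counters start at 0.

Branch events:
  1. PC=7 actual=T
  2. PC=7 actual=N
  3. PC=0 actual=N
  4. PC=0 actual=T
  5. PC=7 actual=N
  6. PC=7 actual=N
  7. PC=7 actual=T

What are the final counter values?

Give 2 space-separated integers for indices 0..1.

Ev 1: PC=7 idx=1 pred=N actual=T -> ctr[1]=1
Ev 2: PC=7 idx=1 pred=N actual=N -> ctr[1]=0
Ev 3: PC=0 idx=0 pred=N actual=N -> ctr[0]=0
Ev 4: PC=0 idx=0 pred=N actual=T -> ctr[0]=1
Ev 5: PC=7 idx=1 pred=N actual=N -> ctr[1]=0
Ev 6: PC=7 idx=1 pred=N actual=N -> ctr[1]=0
Ev 7: PC=7 idx=1 pred=N actual=T -> ctr[1]=1

Answer: 1 1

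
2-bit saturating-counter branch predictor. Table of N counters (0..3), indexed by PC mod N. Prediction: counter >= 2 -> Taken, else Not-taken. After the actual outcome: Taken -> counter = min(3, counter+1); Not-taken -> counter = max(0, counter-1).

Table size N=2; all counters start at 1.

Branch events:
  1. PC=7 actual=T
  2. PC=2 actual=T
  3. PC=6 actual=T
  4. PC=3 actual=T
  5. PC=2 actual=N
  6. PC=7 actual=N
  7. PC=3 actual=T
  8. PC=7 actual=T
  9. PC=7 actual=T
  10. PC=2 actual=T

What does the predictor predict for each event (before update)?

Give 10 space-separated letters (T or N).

Ev 1: PC=7 idx=1 pred=N actual=T -> ctr[1]=2
Ev 2: PC=2 idx=0 pred=N actual=T -> ctr[0]=2
Ev 3: PC=6 idx=0 pred=T actual=T -> ctr[0]=3
Ev 4: PC=3 idx=1 pred=T actual=T -> ctr[1]=3
Ev 5: PC=2 idx=0 pred=T actual=N -> ctr[0]=2
Ev 6: PC=7 idx=1 pred=T actual=N -> ctr[1]=2
Ev 7: PC=3 idx=1 pred=T actual=T -> ctr[1]=3
Ev 8: PC=7 idx=1 pred=T actual=T -> ctr[1]=3
Ev 9: PC=7 idx=1 pred=T actual=T -> ctr[1]=3
Ev 10: PC=2 idx=0 pred=T actual=T -> ctr[0]=3

Answer: N N T T T T T T T T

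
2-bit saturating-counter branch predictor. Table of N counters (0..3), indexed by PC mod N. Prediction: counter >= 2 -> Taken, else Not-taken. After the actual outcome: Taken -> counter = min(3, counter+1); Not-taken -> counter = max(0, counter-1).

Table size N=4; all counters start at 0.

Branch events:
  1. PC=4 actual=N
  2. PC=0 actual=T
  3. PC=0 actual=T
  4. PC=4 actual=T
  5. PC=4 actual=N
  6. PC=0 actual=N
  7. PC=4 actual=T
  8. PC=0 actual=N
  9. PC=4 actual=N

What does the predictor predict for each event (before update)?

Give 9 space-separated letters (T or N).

Ev 1: PC=4 idx=0 pred=N actual=N -> ctr[0]=0
Ev 2: PC=0 idx=0 pred=N actual=T -> ctr[0]=1
Ev 3: PC=0 idx=0 pred=N actual=T -> ctr[0]=2
Ev 4: PC=4 idx=0 pred=T actual=T -> ctr[0]=3
Ev 5: PC=4 idx=0 pred=T actual=N -> ctr[0]=2
Ev 6: PC=0 idx=0 pred=T actual=N -> ctr[0]=1
Ev 7: PC=4 idx=0 pred=N actual=T -> ctr[0]=2
Ev 8: PC=0 idx=0 pred=T actual=N -> ctr[0]=1
Ev 9: PC=4 idx=0 pred=N actual=N -> ctr[0]=0

Answer: N N N T T T N T N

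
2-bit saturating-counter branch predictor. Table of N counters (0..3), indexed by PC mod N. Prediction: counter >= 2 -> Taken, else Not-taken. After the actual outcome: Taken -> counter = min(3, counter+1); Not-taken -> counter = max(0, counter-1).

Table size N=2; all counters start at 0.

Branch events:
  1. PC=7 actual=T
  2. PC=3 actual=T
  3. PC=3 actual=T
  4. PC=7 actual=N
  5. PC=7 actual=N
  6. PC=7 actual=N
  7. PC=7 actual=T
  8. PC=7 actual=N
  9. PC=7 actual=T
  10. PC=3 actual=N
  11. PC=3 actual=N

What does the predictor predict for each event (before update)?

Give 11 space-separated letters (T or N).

Ev 1: PC=7 idx=1 pred=N actual=T -> ctr[1]=1
Ev 2: PC=3 idx=1 pred=N actual=T -> ctr[1]=2
Ev 3: PC=3 idx=1 pred=T actual=T -> ctr[1]=3
Ev 4: PC=7 idx=1 pred=T actual=N -> ctr[1]=2
Ev 5: PC=7 idx=1 pred=T actual=N -> ctr[1]=1
Ev 6: PC=7 idx=1 pred=N actual=N -> ctr[1]=0
Ev 7: PC=7 idx=1 pred=N actual=T -> ctr[1]=1
Ev 8: PC=7 idx=1 pred=N actual=N -> ctr[1]=0
Ev 9: PC=7 idx=1 pred=N actual=T -> ctr[1]=1
Ev 10: PC=3 idx=1 pred=N actual=N -> ctr[1]=0
Ev 11: PC=3 idx=1 pred=N actual=N -> ctr[1]=0

Answer: N N T T T N N N N N N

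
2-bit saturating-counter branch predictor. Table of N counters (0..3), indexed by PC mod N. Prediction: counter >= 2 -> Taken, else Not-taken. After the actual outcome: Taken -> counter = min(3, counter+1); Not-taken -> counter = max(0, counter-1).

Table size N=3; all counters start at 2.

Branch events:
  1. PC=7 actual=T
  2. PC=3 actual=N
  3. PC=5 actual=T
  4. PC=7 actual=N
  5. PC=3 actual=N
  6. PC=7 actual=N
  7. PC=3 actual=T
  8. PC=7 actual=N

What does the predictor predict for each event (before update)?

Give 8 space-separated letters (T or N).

Answer: T T T T N T N N

Derivation:
Ev 1: PC=7 idx=1 pred=T actual=T -> ctr[1]=3
Ev 2: PC=3 idx=0 pred=T actual=N -> ctr[0]=1
Ev 3: PC=5 idx=2 pred=T actual=T -> ctr[2]=3
Ev 4: PC=7 idx=1 pred=T actual=N -> ctr[1]=2
Ev 5: PC=3 idx=0 pred=N actual=N -> ctr[0]=0
Ev 6: PC=7 idx=1 pred=T actual=N -> ctr[1]=1
Ev 7: PC=3 idx=0 pred=N actual=T -> ctr[0]=1
Ev 8: PC=7 idx=1 pred=N actual=N -> ctr[1]=0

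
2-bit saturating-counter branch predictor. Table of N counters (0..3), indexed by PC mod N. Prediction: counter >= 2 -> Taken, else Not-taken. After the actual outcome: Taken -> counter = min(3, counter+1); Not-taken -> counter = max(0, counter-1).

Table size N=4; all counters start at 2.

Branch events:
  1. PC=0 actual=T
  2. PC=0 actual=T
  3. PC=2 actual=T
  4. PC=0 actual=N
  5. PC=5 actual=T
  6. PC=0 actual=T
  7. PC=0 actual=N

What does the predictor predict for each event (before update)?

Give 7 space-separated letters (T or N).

Ev 1: PC=0 idx=0 pred=T actual=T -> ctr[0]=3
Ev 2: PC=0 idx=0 pred=T actual=T -> ctr[0]=3
Ev 3: PC=2 idx=2 pred=T actual=T -> ctr[2]=3
Ev 4: PC=0 idx=0 pred=T actual=N -> ctr[0]=2
Ev 5: PC=5 idx=1 pred=T actual=T -> ctr[1]=3
Ev 6: PC=0 idx=0 pred=T actual=T -> ctr[0]=3
Ev 7: PC=0 idx=0 pred=T actual=N -> ctr[0]=2

Answer: T T T T T T T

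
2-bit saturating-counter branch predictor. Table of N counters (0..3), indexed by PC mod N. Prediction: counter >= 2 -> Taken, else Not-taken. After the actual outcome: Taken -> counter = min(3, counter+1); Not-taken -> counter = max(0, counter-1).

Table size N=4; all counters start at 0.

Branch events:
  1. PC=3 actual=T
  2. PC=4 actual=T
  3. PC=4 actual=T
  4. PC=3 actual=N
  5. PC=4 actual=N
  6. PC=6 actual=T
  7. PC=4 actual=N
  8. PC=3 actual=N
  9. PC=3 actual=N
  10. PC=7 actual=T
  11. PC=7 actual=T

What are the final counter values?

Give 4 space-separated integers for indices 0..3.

Ev 1: PC=3 idx=3 pred=N actual=T -> ctr[3]=1
Ev 2: PC=4 idx=0 pred=N actual=T -> ctr[0]=1
Ev 3: PC=4 idx=0 pred=N actual=T -> ctr[0]=2
Ev 4: PC=3 idx=3 pred=N actual=N -> ctr[3]=0
Ev 5: PC=4 idx=0 pred=T actual=N -> ctr[0]=1
Ev 6: PC=6 idx=2 pred=N actual=T -> ctr[2]=1
Ev 7: PC=4 idx=0 pred=N actual=N -> ctr[0]=0
Ev 8: PC=3 idx=3 pred=N actual=N -> ctr[3]=0
Ev 9: PC=3 idx=3 pred=N actual=N -> ctr[3]=0
Ev 10: PC=7 idx=3 pred=N actual=T -> ctr[3]=1
Ev 11: PC=7 idx=3 pred=N actual=T -> ctr[3]=2

Answer: 0 0 1 2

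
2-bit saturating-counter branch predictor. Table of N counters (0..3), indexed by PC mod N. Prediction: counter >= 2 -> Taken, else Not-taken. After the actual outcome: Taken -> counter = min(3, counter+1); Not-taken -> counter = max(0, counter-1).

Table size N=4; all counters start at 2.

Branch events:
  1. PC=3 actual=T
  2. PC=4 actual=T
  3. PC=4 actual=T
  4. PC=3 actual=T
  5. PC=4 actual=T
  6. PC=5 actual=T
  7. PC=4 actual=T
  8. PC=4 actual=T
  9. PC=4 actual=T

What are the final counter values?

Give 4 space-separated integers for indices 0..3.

Ev 1: PC=3 idx=3 pred=T actual=T -> ctr[3]=3
Ev 2: PC=4 idx=0 pred=T actual=T -> ctr[0]=3
Ev 3: PC=4 idx=0 pred=T actual=T -> ctr[0]=3
Ev 4: PC=3 idx=3 pred=T actual=T -> ctr[3]=3
Ev 5: PC=4 idx=0 pred=T actual=T -> ctr[0]=3
Ev 6: PC=5 idx=1 pred=T actual=T -> ctr[1]=3
Ev 7: PC=4 idx=0 pred=T actual=T -> ctr[0]=3
Ev 8: PC=4 idx=0 pred=T actual=T -> ctr[0]=3
Ev 9: PC=4 idx=0 pred=T actual=T -> ctr[0]=3

Answer: 3 3 2 3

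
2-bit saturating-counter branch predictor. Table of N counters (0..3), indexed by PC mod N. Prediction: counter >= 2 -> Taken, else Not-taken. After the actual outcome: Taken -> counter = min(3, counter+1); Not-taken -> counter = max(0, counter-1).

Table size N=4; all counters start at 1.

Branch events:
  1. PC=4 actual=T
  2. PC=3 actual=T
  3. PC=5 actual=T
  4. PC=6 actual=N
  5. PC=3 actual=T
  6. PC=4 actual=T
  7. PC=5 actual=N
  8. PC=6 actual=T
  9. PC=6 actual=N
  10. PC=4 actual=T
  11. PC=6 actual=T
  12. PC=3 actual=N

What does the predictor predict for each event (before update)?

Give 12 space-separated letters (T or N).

Ev 1: PC=4 idx=0 pred=N actual=T -> ctr[0]=2
Ev 2: PC=3 idx=3 pred=N actual=T -> ctr[3]=2
Ev 3: PC=5 idx=1 pred=N actual=T -> ctr[1]=2
Ev 4: PC=6 idx=2 pred=N actual=N -> ctr[2]=0
Ev 5: PC=3 idx=3 pred=T actual=T -> ctr[3]=3
Ev 6: PC=4 idx=0 pred=T actual=T -> ctr[0]=3
Ev 7: PC=5 idx=1 pred=T actual=N -> ctr[1]=1
Ev 8: PC=6 idx=2 pred=N actual=T -> ctr[2]=1
Ev 9: PC=6 idx=2 pred=N actual=N -> ctr[2]=0
Ev 10: PC=4 idx=0 pred=T actual=T -> ctr[0]=3
Ev 11: PC=6 idx=2 pred=N actual=T -> ctr[2]=1
Ev 12: PC=3 idx=3 pred=T actual=N -> ctr[3]=2

Answer: N N N N T T T N N T N T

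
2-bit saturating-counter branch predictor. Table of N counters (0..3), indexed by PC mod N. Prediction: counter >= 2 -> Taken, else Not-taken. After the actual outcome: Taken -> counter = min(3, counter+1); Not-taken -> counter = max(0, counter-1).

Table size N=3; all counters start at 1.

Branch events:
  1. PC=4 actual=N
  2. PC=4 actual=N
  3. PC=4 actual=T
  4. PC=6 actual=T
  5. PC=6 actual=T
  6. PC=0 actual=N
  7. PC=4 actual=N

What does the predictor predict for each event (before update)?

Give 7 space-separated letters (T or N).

Ev 1: PC=4 idx=1 pred=N actual=N -> ctr[1]=0
Ev 2: PC=4 idx=1 pred=N actual=N -> ctr[1]=0
Ev 3: PC=4 idx=1 pred=N actual=T -> ctr[1]=1
Ev 4: PC=6 idx=0 pred=N actual=T -> ctr[0]=2
Ev 5: PC=6 idx=0 pred=T actual=T -> ctr[0]=3
Ev 6: PC=0 idx=0 pred=T actual=N -> ctr[0]=2
Ev 7: PC=4 idx=1 pred=N actual=N -> ctr[1]=0

Answer: N N N N T T N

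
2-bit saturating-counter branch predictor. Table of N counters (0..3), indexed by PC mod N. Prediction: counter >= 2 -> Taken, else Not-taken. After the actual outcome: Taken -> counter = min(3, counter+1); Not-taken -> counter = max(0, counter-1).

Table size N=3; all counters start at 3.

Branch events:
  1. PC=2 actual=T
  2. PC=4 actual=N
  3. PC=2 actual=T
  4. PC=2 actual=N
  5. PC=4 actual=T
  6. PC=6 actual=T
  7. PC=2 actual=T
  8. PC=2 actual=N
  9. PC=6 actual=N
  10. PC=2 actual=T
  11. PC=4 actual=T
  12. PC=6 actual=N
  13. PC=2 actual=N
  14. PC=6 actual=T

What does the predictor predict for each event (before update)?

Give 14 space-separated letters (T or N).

Ev 1: PC=2 idx=2 pred=T actual=T -> ctr[2]=3
Ev 2: PC=4 idx=1 pred=T actual=N -> ctr[1]=2
Ev 3: PC=2 idx=2 pred=T actual=T -> ctr[2]=3
Ev 4: PC=2 idx=2 pred=T actual=N -> ctr[2]=2
Ev 5: PC=4 idx=1 pred=T actual=T -> ctr[1]=3
Ev 6: PC=6 idx=0 pred=T actual=T -> ctr[0]=3
Ev 7: PC=2 idx=2 pred=T actual=T -> ctr[2]=3
Ev 8: PC=2 idx=2 pred=T actual=N -> ctr[2]=2
Ev 9: PC=6 idx=0 pred=T actual=N -> ctr[0]=2
Ev 10: PC=2 idx=2 pred=T actual=T -> ctr[2]=3
Ev 11: PC=4 idx=1 pred=T actual=T -> ctr[1]=3
Ev 12: PC=6 idx=0 pred=T actual=N -> ctr[0]=1
Ev 13: PC=2 idx=2 pred=T actual=N -> ctr[2]=2
Ev 14: PC=6 idx=0 pred=N actual=T -> ctr[0]=2

Answer: T T T T T T T T T T T T T N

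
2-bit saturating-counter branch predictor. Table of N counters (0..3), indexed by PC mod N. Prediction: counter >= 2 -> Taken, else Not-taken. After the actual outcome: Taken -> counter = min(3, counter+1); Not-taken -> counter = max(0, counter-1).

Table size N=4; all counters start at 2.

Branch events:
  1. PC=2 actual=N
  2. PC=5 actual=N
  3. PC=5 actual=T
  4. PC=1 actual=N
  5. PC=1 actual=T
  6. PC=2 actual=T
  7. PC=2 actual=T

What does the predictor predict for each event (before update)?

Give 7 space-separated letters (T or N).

Ev 1: PC=2 idx=2 pred=T actual=N -> ctr[2]=1
Ev 2: PC=5 idx=1 pred=T actual=N -> ctr[1]=1
Ev 3: PC=5 idx=1 pred=N actual=T -> ctr[1]=2
Ev 4: PC=1 idx=1 pred=T actual=N -> ctr[1]=1
Ev 5: PC=1 idx=1 pred=N actual=T -> ctr[1]=2
Ev 6: PC=2 idx=2 pred=N actual=T -> ctr[2]=2
Ev 7: PC=2 idx=2 pred=T actual=T -> ctr[2]=3

Answer: T T N T N N T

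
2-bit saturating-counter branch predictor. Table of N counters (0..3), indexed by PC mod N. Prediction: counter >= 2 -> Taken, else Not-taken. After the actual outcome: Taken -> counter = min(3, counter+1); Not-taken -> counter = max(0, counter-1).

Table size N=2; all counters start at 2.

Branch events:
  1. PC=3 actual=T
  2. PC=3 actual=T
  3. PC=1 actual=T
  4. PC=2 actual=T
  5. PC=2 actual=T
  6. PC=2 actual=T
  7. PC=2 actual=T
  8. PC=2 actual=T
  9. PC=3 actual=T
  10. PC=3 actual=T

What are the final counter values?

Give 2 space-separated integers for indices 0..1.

Ev 1: PC=3 idx=1 pred=T actual=T -> ctr[1]=3
Ev 2: PC=3 idx=1 pred=T actual=T -> ctr[1]=3
Ev 3: PC=1 idx=1 pred=T actual=T -> ctr[1]=3
Ev 4: PC=2 idx=0 pred=T actual=T -> ctr[0]=3
Ev 5: PC=2 idx=0 pred=T actual=T -> ctr[0]=3
Ev 6: PC=2 idx=0 pred=T actual=T -> ctr[0]=3
Ev 7: PC=2 idx=0 pred=T actual=T -> ctr[0]=3
Ev 8: PC=2 idx=0 pred=T actual=T -> ctr[0]=3
Ev 9: PC=3 idx=1 pred=T actual=T -> ctr[1]=3
Ev 10: PC=3 idx=1 pred=T actual=T -> ctr[1]=3

Answer: 3 3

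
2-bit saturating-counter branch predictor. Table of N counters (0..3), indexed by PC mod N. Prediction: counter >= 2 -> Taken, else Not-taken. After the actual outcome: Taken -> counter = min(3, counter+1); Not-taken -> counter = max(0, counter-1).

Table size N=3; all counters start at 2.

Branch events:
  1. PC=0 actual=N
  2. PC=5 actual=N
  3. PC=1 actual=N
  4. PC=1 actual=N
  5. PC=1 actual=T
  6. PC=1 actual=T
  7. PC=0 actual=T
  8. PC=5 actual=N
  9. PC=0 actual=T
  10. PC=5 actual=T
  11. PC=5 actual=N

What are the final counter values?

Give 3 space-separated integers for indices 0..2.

Ev 1: PC=0 idx=0 pred=T actual=N -> ctr[0]=1
Ev 2: PC=5 idx=2 pred=T actual=N -> ctr[2]=1
Ev 3: PC=1 idx=1 pred=T actual=N -> ctr[1]=1
Ev 4: PC=1 idx=1 pred=N actual=N -> ctr[1]=0
Ev 5: PC=1 idx=1 pred=N actual=T -> ctr[1]=1
Ev 6: PC=1 idx=1 pred=N actual=T -> ctr[1]=2
Ev 7: PC=0 idx=0 pred=N actual=T -> ctr[0]=2
Ev 8: PC=5 idx=2 pred=N actual=N -> ctr[2]=0
Ev 9: PC=0 idx=0 pred=T actual=T -> ctr[0]=3
Ev 10: PC=5 idx=2 pred=N actual=T -> ctr[2]=1
Ev 11: PC=5 idx=2 pred=N actual=N -> ctr[2]=0

Answer: 3 2 0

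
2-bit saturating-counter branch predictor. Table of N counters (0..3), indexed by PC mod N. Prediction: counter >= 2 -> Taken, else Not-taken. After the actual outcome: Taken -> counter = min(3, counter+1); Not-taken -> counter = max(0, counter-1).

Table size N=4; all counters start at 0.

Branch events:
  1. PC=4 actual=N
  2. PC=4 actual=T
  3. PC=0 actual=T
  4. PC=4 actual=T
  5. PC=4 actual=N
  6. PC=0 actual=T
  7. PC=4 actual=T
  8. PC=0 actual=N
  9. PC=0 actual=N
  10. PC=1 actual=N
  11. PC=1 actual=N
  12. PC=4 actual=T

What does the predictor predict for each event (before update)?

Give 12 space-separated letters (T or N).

Ev 1: PC=4 idx=0 pred=N actual=N -> ctr[0]=0
Ev 2: PC=4 idx=0 pred=N actual=T -> ctr[0]=1
Ev 3: PC=0 idx=0 pred=N actual=T -> ctr[0]=2
Ev 4: PC=4 idx=0 pred=T actual=T -> ctr[0]=3
Ev 5: PC=4 idx=0 pred=T actual=N -> ctr[0]=2
Ev 6: PC=0 idx=0 pred=T actual=T -> ctr[0]=3
Ev 7: PC=4 idx=0 pred=T actual=T -> ctr[0]=3
Ev 8: PC=0 idx=0 pred=T actual=N -> ctr[0]=2
Ev 9: PC=0 idx=0 pred=T actual=N -> ctr[0]=1
Ev 10: PC=1 idx=1 pred=N actual=N -> ctr[1]=0
Ev 11: PC=1 idx=1 pred=N actual=N -> ctr[1]=0
Ev 12: PC=4 idx=0 pred=N actual=T -> ctr[0]=2

Answer: N N N T T T T T T N N N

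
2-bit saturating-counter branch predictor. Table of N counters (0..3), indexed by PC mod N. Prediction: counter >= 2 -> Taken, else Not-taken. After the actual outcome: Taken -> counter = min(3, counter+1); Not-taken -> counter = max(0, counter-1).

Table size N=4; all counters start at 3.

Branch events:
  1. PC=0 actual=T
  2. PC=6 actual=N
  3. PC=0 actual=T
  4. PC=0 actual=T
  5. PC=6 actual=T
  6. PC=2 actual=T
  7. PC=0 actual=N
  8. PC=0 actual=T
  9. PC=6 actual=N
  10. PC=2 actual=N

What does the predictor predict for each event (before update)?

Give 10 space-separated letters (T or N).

Ev 1: PC=0 idx=0 pred=T actual=T -> ctr[0]=3
Ev 2: PC=6 idx=2 pred=T actual=N -> ctr[2]=2
Ev 3: PC=0 idx=0 pred=T actual=T -> ctr[0]=3
Ev 4: PC=0 idx=0 pred=T actual=T -> ctr[0]=3
Ev 5: PC=6 idx=2 pred=T actual=T -> ctr[2]=3
Ev 6: PC=2 idx=2 pred=T actual=T -> ctr[2]=3
Ev 7: PC=0 idx=0 pred=T actual=N -> ctr[0]=2
Ev 8: PC=0 idx=0 pred=T actual=T -> ctr[0]=3
Ev 9: PC=6 idx=2 pred=T actual=N -> ctr[2]=2
Ev 10: PC=2 idx=2 pred=T actual=N -> ctr[2]=1

Answer: T T T T T T T T T T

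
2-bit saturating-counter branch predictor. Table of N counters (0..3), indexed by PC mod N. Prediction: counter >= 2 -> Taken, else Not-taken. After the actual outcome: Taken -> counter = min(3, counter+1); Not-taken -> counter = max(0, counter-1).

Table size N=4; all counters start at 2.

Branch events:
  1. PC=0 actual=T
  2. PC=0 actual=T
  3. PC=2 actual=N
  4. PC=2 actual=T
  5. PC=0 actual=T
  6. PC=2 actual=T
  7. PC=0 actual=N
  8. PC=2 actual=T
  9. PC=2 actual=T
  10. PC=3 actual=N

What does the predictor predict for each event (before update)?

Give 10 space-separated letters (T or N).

Answer: T T T N T T T T T T

Derivation:
Ev 1: PC=0 idx=0 pred=T actual=T -> ctr[0]=3
Ev 2: PC=0 idx=0 pred=T actual=T -> ctr[0]=3
Ev 3: PC=2 idx=2 pred=T actual=N -> ctr[2]=1
Ev 4: PC=2 idx=2 pred=N actual=T -> ctr[2]=2
Ev 5: PC=0 idx=0 pred=T actual=T -> ctr[0]=3
Ev 6: PC=2 idx=2 pred=T actual=T -> ctr[2]=3
Ev 7: PC=0 idx=0 pred=T actual=N -> ctr[0]=2
Ev 8: PC=2 idx=2 pred=T actual=T -> ctr[2]=3
Ev 9: PC=2 idx=2 pred=T actual=T -> ctr[2]=3
Ev 10: PC=3 idx=3 pred=T actual=N -> ctr[3]=1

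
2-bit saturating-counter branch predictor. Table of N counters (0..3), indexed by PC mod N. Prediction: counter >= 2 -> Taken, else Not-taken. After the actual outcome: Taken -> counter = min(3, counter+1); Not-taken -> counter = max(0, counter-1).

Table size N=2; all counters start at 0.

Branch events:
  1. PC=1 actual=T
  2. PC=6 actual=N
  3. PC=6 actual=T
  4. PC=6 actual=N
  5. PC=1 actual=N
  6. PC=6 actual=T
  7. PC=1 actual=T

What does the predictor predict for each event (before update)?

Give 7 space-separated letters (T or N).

Answer: N N N N N N N

Derivation:
Ev 1: PC=1 idx=1 pred=N actual=T -> ctr[1]=1
Ev 2: PC=6 idx=0 pred=N actual=N -> ctr[0]=0
Ev 3: PC=6 idx=0 pred=N actual=T -> ctr[0]=1
Ev 4: PC=6 idx=0 pred=N actual=N -> ctr[0]=0
Ev 5: PC=1 idx=1 pred=N actual=N -> ctr[1]=0
Ev 6: PC=6 idx=0 pred=N actual=T -> ctr[0]=1
Ev 7: PC=1 idx=1 pred=N actual=T -> ctr[1]=1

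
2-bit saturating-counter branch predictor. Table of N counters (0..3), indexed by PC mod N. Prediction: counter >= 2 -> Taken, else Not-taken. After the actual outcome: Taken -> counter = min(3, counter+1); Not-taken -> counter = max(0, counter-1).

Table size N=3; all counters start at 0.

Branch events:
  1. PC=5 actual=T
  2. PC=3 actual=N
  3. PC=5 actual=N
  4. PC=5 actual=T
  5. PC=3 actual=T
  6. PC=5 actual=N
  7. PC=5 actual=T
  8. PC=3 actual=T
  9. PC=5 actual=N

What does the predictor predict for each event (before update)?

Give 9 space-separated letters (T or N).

Ev 1: PC=5 idx=2 pred=N actual=T -> ctr[2]=1
Ev 2: PC=3 idx=0 pred=N actual=N -> ctr[0]=0
Ev 3: PC=5 idx=2 pred=N actual=N -> ctr[2]=0
Ev 4: PC=5 idx=2 pred=N actual=T -> ctr[2]=1
Ev 5: PC=3 idx=0 pred=N actual=T -> ctr[0]=1
Ev 6: PC=5 idx=2 pred=N actual=N -> ctr[2]=0
Ev 7: PC=5 idx=2 pred=N actual=T -> ctr[2]=1
Ev 8: PC=3 idx=0 pred=N actual=T -> ctr[0]=2
Ev 9: PC=5 idx=2 pred=N actual=N -> ctr[2]=0

Answer: N N N N N N N N N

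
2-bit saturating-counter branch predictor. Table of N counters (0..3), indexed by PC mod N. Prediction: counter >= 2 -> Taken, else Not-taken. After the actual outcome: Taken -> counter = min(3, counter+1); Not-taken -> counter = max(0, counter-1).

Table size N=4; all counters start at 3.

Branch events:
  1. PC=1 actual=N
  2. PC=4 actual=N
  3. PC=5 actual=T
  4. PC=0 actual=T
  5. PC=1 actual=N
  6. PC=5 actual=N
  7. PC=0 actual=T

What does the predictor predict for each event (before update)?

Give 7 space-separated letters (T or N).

Ev 1: PC=1 idx=1 pred=T actual=N -> ctr[1]=2
Ev 2: PC=4 idx=0 pred=T actual=N -> ctr[0]=2
Ev 3: PC=5 idx=1 pred=T actual=T -> ctr[1]=3
Ev 4: PC=0 idx=0 pred=T actual=T -> ctr[0]=3
Ev 5: PC=1 idx=1 pred=T actual=N -> ctr[1]=2
Ev 6: PC=5 idx=1 pred=T actual=N -> ctr[1]=1
Ev 7: PC=0 idx=0 pred=T actual=T -> ctr[0]=3

Answer: T T T T T T T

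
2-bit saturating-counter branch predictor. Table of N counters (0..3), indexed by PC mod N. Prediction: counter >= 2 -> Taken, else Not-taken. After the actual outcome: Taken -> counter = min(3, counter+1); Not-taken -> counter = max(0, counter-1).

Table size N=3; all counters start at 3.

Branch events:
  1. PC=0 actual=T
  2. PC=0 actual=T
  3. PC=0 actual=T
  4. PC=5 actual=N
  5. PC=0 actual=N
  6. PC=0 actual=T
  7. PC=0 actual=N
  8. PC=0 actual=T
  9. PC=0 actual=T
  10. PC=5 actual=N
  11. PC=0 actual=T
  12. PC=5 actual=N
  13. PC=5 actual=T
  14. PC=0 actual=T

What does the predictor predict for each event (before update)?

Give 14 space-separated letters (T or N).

Answer: T T T T T T T T T T T N N T

Derivation:
Ev 1: PC=0 idx=0 pred=T actual=T -> ctr[0]=3
Ev 2: PC=0 idx=0 pred=T actual=T -> ctr[0]=3
Ev 3: PC=0 idx=0 pred=T actual=T -> ctr[0]=3
Ev 4: PC=5 idx=2 pred=T actual=N -> ctr[2]=2
Ev 5: PC=0 idx=0 pred=T actual=N -> ctr[0]=2
Ev 6: PC=0 idx=0 pred=T actual=T -> ctr[0]=3
Ev 7: PC=0 idx=0 pred=T actual=N -> ctr[0]=2
Ev 8: PC=0 idx=0 pred=T actual=T -> ctr[0]=3
Ev 9: PC=0 idx=0 pred=T actual=T -> ctr[0]=3
Ev 10: PC=5 idx=2 pred=T actual=N -> ctr[2]=1
Ev 11: PC=0 idx=0 pred=T actual=T -> ctr[0]=3
Ev 12: PC=5 idx=2 pred=N actual=N -> ctr[2]=0
Ev 13: PC=5 idx=2 pred=N actual=T -> ctr[2]=1
Ev 14: PC=0 idx=0 pred=T actual=T -> ctr[0]=3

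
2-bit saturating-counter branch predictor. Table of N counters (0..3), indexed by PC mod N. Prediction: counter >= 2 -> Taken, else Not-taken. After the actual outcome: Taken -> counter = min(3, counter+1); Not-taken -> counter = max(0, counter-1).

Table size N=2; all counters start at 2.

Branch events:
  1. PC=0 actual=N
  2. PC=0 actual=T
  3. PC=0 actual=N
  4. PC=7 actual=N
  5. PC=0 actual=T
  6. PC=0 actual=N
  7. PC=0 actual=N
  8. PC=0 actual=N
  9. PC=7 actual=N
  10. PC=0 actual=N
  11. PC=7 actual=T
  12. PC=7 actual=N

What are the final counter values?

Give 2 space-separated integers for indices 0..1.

Ev 1: PC=0 idx=0 pred=T actual=N -> ctr[0]=1
Ev 2: PC=0 idx=0 pred=N actual=T -> ctr[0]=2
Ev 3: PC=0 idx=0 pred=T actual=N -> ctr[0]=1
Ev 4: PC=7 idx=1 pred=T actual=N -> ctr[1]=1
Ev 5: PC=0 idx=0 pred=N actual=T -> ctr[0]=2
Ev 6: PC=0 idx=0 pred=T actual=N -> ctr[0]=1
Ev 7: PC=0 idx=0 pred=N actual=N -> ctr[0]=0
Ev 8: PC=0 idx=0 pred=N actual=N -> ctr[0]=0
Ev 9: PC=7 idx=1 pred=N actual=N -> ctr[1]=0
Ev 10: PC=0 idx=0 pred=N actual=N -> ctr[0]=0
Ev 11: PC=7 idx=1 pred=N actual=T -> ctr[1]=1
Ev 12: PC=7 idx=1 pred=N actual=N -> ctr[1]=0

Answer: 0 0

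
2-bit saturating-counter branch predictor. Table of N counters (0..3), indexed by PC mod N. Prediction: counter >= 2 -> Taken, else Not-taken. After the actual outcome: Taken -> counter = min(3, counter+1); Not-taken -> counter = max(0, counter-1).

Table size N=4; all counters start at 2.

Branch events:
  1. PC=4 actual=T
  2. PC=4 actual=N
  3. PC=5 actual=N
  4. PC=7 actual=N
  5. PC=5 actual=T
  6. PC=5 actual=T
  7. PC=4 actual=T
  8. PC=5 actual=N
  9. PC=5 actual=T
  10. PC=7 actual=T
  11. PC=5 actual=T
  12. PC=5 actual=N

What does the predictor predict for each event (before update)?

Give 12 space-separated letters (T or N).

Ev 1: PC=4 idx=0 pred=T actual=T -> ctr[0]=3
Ev 2: PC=4 idx=0 pred=T actual=N -> ctr[0]=2
Ev 3: PC=5 idx=1 pred=T actual=N -> ctr[1]=1
Ev 4: PC=7 idx=3 pred=T actual=N -> ctr[3]=1
Ev 5: PC=5 idx=1 pred=N actual=T -> ctr[1]=2
Ev 6: PC=5 idx=1 pred=T actual=T -> ctr[1]=3
Ev 7: PC=4 idx=0 pred=T actual=T -> ctr[0]=3
Ev 8: PC=5 idx=1 pred=T actual=N -> ctr[1]=2
Ev 9: PC=5 idx=1 pred=T actual=T -> ctr[1]=3
Ev 10: PC=7 idx=3 pred=N actual=T -> ctr[3]=2
Ev 11: PC=5 idx=1 pred=T actual=T -> ctr[1]=3
Ev 12: PC=5 idx=1 pred=T actual=N -> ctr[1]=2

Answer: T T T T N T T T T N T T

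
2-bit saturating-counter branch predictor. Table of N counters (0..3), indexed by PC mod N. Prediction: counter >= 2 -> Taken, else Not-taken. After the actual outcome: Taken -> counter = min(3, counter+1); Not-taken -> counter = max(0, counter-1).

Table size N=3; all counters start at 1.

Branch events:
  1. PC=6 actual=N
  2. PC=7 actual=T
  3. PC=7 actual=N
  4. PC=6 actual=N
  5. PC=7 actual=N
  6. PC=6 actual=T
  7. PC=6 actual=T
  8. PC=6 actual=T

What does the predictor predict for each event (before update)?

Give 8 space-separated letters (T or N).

Ev 1: PC=6 idx=0 pred=N actual=N -> ctr[0]=0
Ev 2: PC=7 idx=1 pred=N actual=T -> ctr[1]=2
Ev 3: PC=7 idx=1 pred=T actual=N -> ctr[1]=1
Ev 4: PC=6 idx=0 pred=N actual=N -> ctr[0]=0
Ev 5: PC=7 idx=1 pred=N actual=N -> ctr[1]=0
Ev 6: PC=6 idx=0 pred=N actual=T -> ctr[0]=1
Ev 7: PC=6 idx=0 pred=N actual=T -> ctr[0]=2
Ev 8: PC=6 idx=0 pred=T actual=T -> ctr[0]=3

Answer: N N T N N N N T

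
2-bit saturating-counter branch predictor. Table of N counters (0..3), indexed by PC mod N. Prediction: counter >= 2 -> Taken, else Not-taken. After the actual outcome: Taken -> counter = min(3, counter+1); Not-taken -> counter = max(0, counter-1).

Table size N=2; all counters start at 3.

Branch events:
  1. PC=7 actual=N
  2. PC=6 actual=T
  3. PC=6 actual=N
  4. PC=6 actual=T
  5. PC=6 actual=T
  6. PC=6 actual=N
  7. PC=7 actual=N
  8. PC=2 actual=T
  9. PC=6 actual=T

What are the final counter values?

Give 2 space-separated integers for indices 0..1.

Ev 1: PC=7 idx=1 pred=T actual=N -> ctr[1]=2
Ev 2: PC=6 idx=0 pred=T actual=T -> ctr[0]=3
Ev 3: PC=6 idx=0 pred=T actual=N -> ctr[0]=2
Ev 4: PC=6 idx=0 pred=T actual=T -> ctr[0]=3
Ev 5: PC=6 idx=0 pred=T actual=T -> ctr[0]=3
Ev 6: PC=6 idx=0 pred=T actual=N -> ctr[0]=2
Ev 7: PC=7 idx=1 pred=T actual=N -> ctr[1]=1
Ev 8: PC=2 idx=0 pred=T actual=T -> ctr[0]=3
Ev 9: PC=6 idx=0 pred=T actual=T -> ctr[0]=3

Answer: 3 1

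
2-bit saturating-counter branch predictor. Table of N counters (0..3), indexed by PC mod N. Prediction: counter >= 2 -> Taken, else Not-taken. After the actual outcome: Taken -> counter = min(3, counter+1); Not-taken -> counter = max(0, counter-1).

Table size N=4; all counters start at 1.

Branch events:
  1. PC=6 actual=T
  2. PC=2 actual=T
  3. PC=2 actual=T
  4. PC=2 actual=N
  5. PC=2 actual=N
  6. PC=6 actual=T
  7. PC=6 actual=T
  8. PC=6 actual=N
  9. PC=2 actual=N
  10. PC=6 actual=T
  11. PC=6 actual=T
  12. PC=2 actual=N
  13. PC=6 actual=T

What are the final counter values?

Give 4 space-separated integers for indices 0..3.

Answer: 1 1 3 1

Derivation:
Ev 1: PC=6 idx=2 pred=N actual=T -> ctr[2]=2
Ev 2: PC=2 idx=2 pred=T actual=T -> ctr[2]=3
Ev 3: PC=2 idx=2 pred=T actual=T -> ctr[2]=3
Ev 4: PC=2 idx=2 pred=T actual=N -> ctr[2]=2
Ev 5: PC=2 idx=2 pred=T actual=N -> ctr[2]=1
Ev 6: PC=6 idx=2 pred=N actual=T -> ctr[2]=2
Ev 7: PC=6 idx=2 pred=T actual=T -> ctr[2]=3
Ev 8: PC=6 idx=2 pred=T actual=N -> ctr[2]=2
Ev 9: PC=2 idx=2 pred=T actual=N -> ctr[2]=1
Ev 10: PC=6 idx=2 pred=N actual=T -> ctr[2]=2
Ev 11: PC=6 idx=2 pred=T actual=T -> ctr[2]=3
Ev 12: PC=2 idx=2 pred=T actual=N -> ctr[2]=2
Ev 13: PC=6 idx=2 pred=T actual=T -> ctr[2]=3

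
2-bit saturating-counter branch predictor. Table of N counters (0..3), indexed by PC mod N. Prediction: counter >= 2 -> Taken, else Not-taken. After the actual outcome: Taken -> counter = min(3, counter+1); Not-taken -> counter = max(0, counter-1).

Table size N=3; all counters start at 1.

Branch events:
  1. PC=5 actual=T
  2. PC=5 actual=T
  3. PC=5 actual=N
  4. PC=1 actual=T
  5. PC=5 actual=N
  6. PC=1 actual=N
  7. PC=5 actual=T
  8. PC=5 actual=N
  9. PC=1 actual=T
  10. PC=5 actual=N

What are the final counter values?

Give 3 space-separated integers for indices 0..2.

Ev 1: PC=5 idx=2 pred=N actual=T -> ctr[2]=2
Ev 2: PC=5 idx=2 pred=T actual=T -> ctr[2]=3
Ev 3: PC=5 idx=2 pred=T actual=N -> ctr[2]=2
Ev 4: PC=1 idx=1 pred=N actual=T -> ctr[1]=2
Ev 5: PC=5 idx=2 pred=T actual=N -> ctr[2]=1
Ev 6: PC=1 idx=1 pred=T actual=N -> ctr[1]=1
Ev 7: PC=5 idx=2 pred=N actual=T -> ctr[2]=2
Ev 8: PC=5 idx=2 pred=T actual=N -> ctr[2]=1
Ev 9: PC=1 idx=1 pred=N actual=T -> ctr[1]=2
Ev 10: PC=5 idx=2 pred=N actual=N -> ctr[2]=0

Answer: 1 2 0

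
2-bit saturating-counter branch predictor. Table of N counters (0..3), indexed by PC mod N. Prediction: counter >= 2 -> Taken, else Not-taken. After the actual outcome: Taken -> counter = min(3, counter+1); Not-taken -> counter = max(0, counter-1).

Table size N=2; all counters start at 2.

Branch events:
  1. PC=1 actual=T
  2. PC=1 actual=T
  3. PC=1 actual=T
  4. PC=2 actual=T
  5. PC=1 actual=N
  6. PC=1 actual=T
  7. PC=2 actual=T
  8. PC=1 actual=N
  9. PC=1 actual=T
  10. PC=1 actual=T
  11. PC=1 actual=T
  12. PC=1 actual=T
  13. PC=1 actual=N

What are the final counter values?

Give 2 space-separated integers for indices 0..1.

Answer: 3 2

Derivation:
Ev 1: PC=1 idx=1 pred=T actual=T -> ctr[1]=3
Ev 2: PC=1 idx=1 pred=T actual=T -> ctr[1]=3
Ev 3: PC=1 idx=1 pred=T actual=T -> ctr[1]=3
Ev 4: PC=2 idx=0 pred=T actual=T -> ctr[0]=3
Ev 5: PC=1 idx=1 pred=T actual=N -> ctr[1]=2
Ev 6: PC=1 idx=1 pred=T actual=T -> ctr[1]=3
Ev 7: PC=2 idx=0 pred=T actual=T -> ctr[0]=3
Ev 8: PC=1 idx=1 pred=T actual=N -> ctr[1]=2
Ev 9: PC=1 idx=1 pred=T actual=T -> ctr[1]=3
Ev 10: PC=1 idx=1 pred=T actual=T -> ctr[1]=3
Ev 11: PC=1 idx=1 pred=T actual=T -> ctr[1]=3
Ev 12: PC=1 idx=1 pred=T actual=T -> ctr[1]=3
Ev 13: PC=1 idx=1 pred=T actual=N -> ctr[1]=2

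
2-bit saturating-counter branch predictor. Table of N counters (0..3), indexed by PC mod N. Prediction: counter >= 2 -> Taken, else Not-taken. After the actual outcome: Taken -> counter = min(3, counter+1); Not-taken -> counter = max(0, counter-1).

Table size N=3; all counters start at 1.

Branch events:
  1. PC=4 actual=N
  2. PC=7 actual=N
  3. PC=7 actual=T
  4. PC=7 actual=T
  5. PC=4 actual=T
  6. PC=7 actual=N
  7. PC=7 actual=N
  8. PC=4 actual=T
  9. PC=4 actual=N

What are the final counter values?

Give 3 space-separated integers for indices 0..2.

Ev 1: PC=4 idx=1 pred=N actual=N -> ctr[1]=0
Ev 2: PC=7 idx=1 pred=N actual=N -> ctr[1]=0
Ev 3: PC=7 idx=1 pred=N actual=T -> ctr[1]=1
Ev 4: PC=7 idx=1 pred=N actual=T -> ctr[1]=2
Ev 5: PC=4 idx=1 pred=T actual=T -> ctr[1]=3
Ev 6: PC=7 idx=1 pred=T actual=N -> ctr[1]=2
Ev 7: PC=7 idx=1 pred=T actual=N -> ctr[1]=1
Ev 8: PC=4 idx=1 pred=N actual=T -> ctr[1]=2
Ev 9: PC=4 idx=1 pred=T actual=N -> ctr[1]=1

Answer: 1 1 1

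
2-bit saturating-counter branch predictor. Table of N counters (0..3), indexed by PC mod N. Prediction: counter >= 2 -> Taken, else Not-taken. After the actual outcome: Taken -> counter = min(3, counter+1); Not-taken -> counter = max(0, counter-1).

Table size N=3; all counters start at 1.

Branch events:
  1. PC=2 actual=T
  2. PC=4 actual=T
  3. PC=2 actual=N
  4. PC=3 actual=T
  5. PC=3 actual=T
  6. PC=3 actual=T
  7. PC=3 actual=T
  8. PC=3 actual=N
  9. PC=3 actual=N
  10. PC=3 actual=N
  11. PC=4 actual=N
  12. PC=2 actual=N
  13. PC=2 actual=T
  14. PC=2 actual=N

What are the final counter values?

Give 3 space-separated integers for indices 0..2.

Ev 1: PC=2 idx=2 pred=N actual=T -> ctr[2]=2
Ev 2: PC=4 idx=1 pred=N actual=T -> ctr[1]=2
Ev 3: PC=2 idx=2 pred=T actual=N -> ctr[2]=1
Ev 4: PC=3 idx=0 pred=N actual=T -> ctr[0]=2
Ev 5: PC=3 idx=0 pred=T actual=T -> ctr[0]=3
Ev 6: PC=3 idx=0 pred=T actual=T -> ctr[0]=3
Ev 7: PC=3 idx=0 pred=T actual=T -> ctr[0]=3
Ev 8: PC=3 idx=0 pred=T actual=N -> ctr[0]=2
Ev 9: PC=3 idx=0 pred=T actual=N -> ctr[0]=1
Ev 10: PC=3 idx=0 pred=N actual=N -> ctr[0]=0
Ev 11: PC=4 idx=1 pred=T actual=N -> ctr[1]=1
Ev 12: PC=2 idx=2 pred=N actual=N -> ctr[2]=0
Ev 13: PC=2 idx=2 pred=N actual=T -> ctr[2]=1
Ev 14: PC=2 idx=2 pred=N actual=N -> ctr[2]=0

Answer: 0 1 0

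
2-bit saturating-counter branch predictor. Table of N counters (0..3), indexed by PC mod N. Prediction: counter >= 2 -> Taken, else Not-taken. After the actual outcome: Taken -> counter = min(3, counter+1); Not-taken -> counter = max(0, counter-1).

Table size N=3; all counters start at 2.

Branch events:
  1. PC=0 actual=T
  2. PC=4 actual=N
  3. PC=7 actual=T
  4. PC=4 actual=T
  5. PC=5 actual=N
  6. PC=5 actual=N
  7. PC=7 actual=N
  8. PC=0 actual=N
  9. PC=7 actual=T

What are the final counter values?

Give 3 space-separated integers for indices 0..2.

Answer: 2 3 0

Derivation:
Ev 1: PC=0 idx=0 pred=T actual=T -> ctr[0]=3
Ev 2: PC=4 idx=1 pred=T actual=N -> ctr[1]=1
Ev 3: PC=7 idx=1 pred=N actual=T -> ctr[1]=2
Ev 4: PC=4 idx=1 pred=T actual=T -> ctr[1]=3
Ev 5: PC=5 idx=2 pred=T actual=N -> ctr[2]=1
Ev 6: PC=5 idx=2 pred=N actual=N -> ctr[2]=0
Ev 7: PC=7 idx=1 pred=T actual=N -> ctr[1]=2
Ev 8: PC=0 idx=0 pred=T actual=N -> ctr[0]=2
Ev 9: PC=7 idx=1 pred=T actual=T -> ctr[1]=3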